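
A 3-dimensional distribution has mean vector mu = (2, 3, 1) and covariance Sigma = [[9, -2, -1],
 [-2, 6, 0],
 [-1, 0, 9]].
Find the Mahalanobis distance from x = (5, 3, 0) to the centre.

Step 1 — centre the observation: (x - mu) = (3, 0, -1).

Step 2 — invert Sigma (cofactor / det for 3×3, or solve directly):
  Sigma^{-1} = [[0.1216, 0.0405, 0.0135],
 [0.0405, 0.1802, 0.0045],
 [0.0135, 0.0045, 0.1126]].

Step 3 — form the quadratic (x - mu)^T · Sigma^{-1} · (x - mu):
  Sigma^{-1} · (x - mu) = (0.3514, 0.1171, -0.0721).
  (x - mu)^T · [Sigma^{-1} · (x - mu)] = (3)·(0.3514) + (0)·(0.1171) + (-1)·(-0.0721) = 1.1261.

Step 4 — take square root: d = √(1.1261) ≈ 1.0612.

d(x, mu) = √(1.1261) ≈ 1.0612


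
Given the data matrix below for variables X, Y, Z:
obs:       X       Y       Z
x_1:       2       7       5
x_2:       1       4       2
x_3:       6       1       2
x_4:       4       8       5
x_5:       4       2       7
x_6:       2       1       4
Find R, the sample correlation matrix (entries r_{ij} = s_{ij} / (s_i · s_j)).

Step 1 — column means:
  mean(X) = (2 + 1 + 6 + 4 + 4 + 2) / 6 = 19/6 = 3.1667
  mean(Y) = (7 + 4 + 1 + 8 + 2 + 1) / 6 = 23/6 = 3.8333
  mean(Z) = (5 + 2 + 2 + 5 + 7 + 4) / 6 = 25/6 = 4.1667

Step 2 — sample variances and covariances s[i,j] = (1/(n-1)) · Σ_k (x_{k,i} - mean_i) · (x_{k,j} - mean_j), with n-1 = 5:
  s[X,X] = ((-1.1667)·(-1.1667) + (-2.1667)·(-2.1667) + (2.8333)·(2.8333) + (0.8333)·(0.8333) + (0.8333)·(0.8333) + (-1.1667)·(-1.1667)) / 5 = 16.8333/5 = 3.3667
  s[X,Y] = ((-1.1667)·(3.1667) + (-2.1667)·(0.1667) + (2.8333)·(-2.8333) + (0.8333)·(4.1667) + (0.8333)·(-1.8333) + (-1.1667)·(-2.8333)) / 5 = -6.8333/5 = -1.3667
  s[X,Z] = ((-1.1667)·(0.8333) + (-2.1667)·(-2.1667) + (2.8333)·(-2.1667) + (0.8333)·(0.8333) + (0.8333)·(2.8333) + (-1.1667)·(-0.1667)) / 5 = 0.8333/5 = 0.1667
  s[Y,Y] = ((3.1667)·(3.1667) + (0.1667)·(0.1667) + (-2.8333)·(-2.8333) + (4.1667)·(4.1667) + (-1.8333)·(-1.8333) + (-2.8333)·(-2.8333)) / 5 = 46.8333/5 = 9.3667
  s[Y,Z] = ((3.1667)·(0.8333) + (0.1667)·(-2.1667) + (-2.8333)·(-2.1667) + (4.1667)·(0.8333) + (-1.8333)·(2.8333) + (-2.8333)·(-0.1667)) / 5 = 7.1667/5 = 1.4333
  s[Z,Z] = ((0.8333)·(0.8333) + (-2.1667)·(-2.1667) + (-2.1667)·(-2.1667) + (0.8333)·(0.8333) + (2.8333)·(2.8333) + (-0.1667)·(-0.1667)) / 5 = 18.8333/5 = 3.7667
  Sample standard deviations s_i = √(s[i,i]):
  s(X) = √(3.3667) = 1.8348
  s(Y) = √(9.3667) = 3.0605
  s(Z) = √(3.7667) = 1.9408

Step 3 — r_{ij} = s_{ij} / (s_i · s_j):
  r[X,X] = 1 (diagonal).
  r[X,Y] = -1.3667 / (1.8348 · 3.0605) = -1.3667 / 5.6156 = -0.2434
  r[X,Z] = 0.1667 / (1.8348 · 1.9408) = 0.1667 / 3.5611 = 0.0468
  r[Y,Y] = 1 (diagonal).
  r[Y,Z] = 1.4333 / (3.0605 · 1.9408) = 1.4333 / 5.9398 = 0.2413
  r[Z,Z] = 1 (diagonal).

R is symmetric with unit diagonal. Assembling:

R = [[1, -0.2434, 0.0468],
 [-0.2434, 1, 0.2413],
 [0.0468, 0.2413, 1]]


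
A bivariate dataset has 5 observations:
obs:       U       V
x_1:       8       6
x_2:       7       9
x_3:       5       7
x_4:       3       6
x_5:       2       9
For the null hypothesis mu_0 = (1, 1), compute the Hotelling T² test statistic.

Step 1 — sample mean vector:
  mean(U) = (8 + 7 + 5 + 3 + 2) / 5 = 25/5 = 5
  mean(V) = (6 + 9 + 7 + 6 + 9) / 5 = 37/5 = 7.4
  x̄ = (5, 7.4),  deviation x̄ - mu_0 = (5, 7.4) - (1, 1) = (4, 6.4).

Step 2 — sample covariance matrix, S[i,j] = (1/(n-1)) · Σ_k (x_{k,i} - mean_i) · (x_{k,j} - mean_j), divisor n-1 = 4:
  S[U,U] = ((3)·(3) + (2)·(2) + (0)·(0) + (-2)·(-2) + (-3)·(-3)) / 4 = 26/4 = 6.5
  S[U,V] = ((3)·(-1.4) + (2)·(1.6) + (0)·(-0.4) + (-2)·(-1.4) + (-3)·(1.6)) / 4 = -3/4 = -0.75
  S[V,V] = ((-1.4)·(-1.4) + (1.6)·(1.6) + (-0.4)·(-0.4) + (-1.4)·(-1.4) + (1.6)·(1.6)) / 4 = 9.2/4 = 2.3
  S = [[6.5, -0.75],
 [-0.75, 2.3]].

Step 3 — invert S. det(S) = 6.5·2.3 - (-0.75)² = 14.3875.
  S^{-1} = (1/det) · [[d, -b], [-b, a]] = [[0.1599, 0.0521],
 [0.0521, 0.4518]].

Step 4 — quadratic form (x̄ - mu_0)^T · S^{-1} · (x̄ - mu_0):
  S^{-1} · (x̄ - mu_0) = (0.9731, 3.0999),
  (x̄ - mu_0)^T · [...] = (4)·(0.9731) + (6.4)·(3.0999) = 23.7317.

Step 5 — scale by n: T² = 5 · 23.7317 = 118.6586.

T² ≈ 118.6586


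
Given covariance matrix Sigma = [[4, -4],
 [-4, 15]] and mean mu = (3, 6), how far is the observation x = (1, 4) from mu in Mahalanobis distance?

Step 1 — centre the observation: (x - mu) = (-2, -2).

Step 2 — invert Sigma. det(Sigma) = 4·15 - (-4)² = 44.
  Sigma^{-1} = (1/det) · [[d, -b], [-b, a]] = [[0.3409, 0.0909],
 [0.0909, 0.0909]].

Step 3 — form the quadratic (x - mu)^T · Sigma^{-1} · (x - mu):
  Sigma^{-1} · (x - mu) = (-0.8636, -0.3636).
  (x - mu)^T · [Sigma^{-1} · (x - mu)] = (-2)·(-0.8636) + (-2)·(-0.3636) = 2.4545.

Step 4 — take square root: d = √(2.4545) ≈ 1.5667.

d(x, mu) = √(2.4545) ≈ 1.5667


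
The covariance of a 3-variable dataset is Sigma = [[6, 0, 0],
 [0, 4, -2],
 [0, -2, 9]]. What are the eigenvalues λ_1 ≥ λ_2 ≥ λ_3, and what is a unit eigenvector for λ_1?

Step 1 — characteristic polynomial p(λ) = det(λI - Sigma) = λ³ - tr·λ² + c_1·λ - det, where tr = trace, c_1 = sum of the principal 2×2 minors, det = det(Sigma):
  tr = 6 + 4 + 9 = 19,
  c_1 = (6·4 - (0)²) + (6·9 - (0)²) + (4·9 - (-2)²) = 24 + 54 + 32 = 110,
  det = 6·(4·9 - (-2)²) - (0)·((0)·9 - (-2)·(0)) + (0)·((0)·(-2) - 4·(0)) = 6·(32) - (0)·(0) + (0)·(0) = 192.
  So p(λ) = λ³ - 19λ² + 110λ - 192.
Step 2 — look for an integer root (rational root theorem: any rational root is an integer divisor of 192). Testing λ = 6:
  p(6) = 216 - 684 + 660 - 192 = 0  ✓
  Dividing out (λ - 6): p(λ) = (λ - 6)(λ² - 13λ + 32).
Step 3 — remaining eigenvalues from the quadratic λ² - 13λ + 32 = 0:
  Δ = 13² - 4·32 = 169 - 128 = 41,  λ = (13 ± √41)/2 = (13 ± 6.4031)/2 ≈ 9.7016 or 3.2984.
  Sorted: λ_1 = 9.7016,  λ_2 = 6,  λ_3 = 3.2984  (check: sum = 19 = tr ✓).

Step 4 — unit eigenvector for λ_1 ≈ 9.7016: v spans the null space of (Sigma - λ_1 I), whose rows are
  r_1 = (-3.7016, 0, 0),  r_2 = (0, -5.7016, -2),  r_3 = (0, -2, -0.7016).
  v is orthogonal to every row, so take v ∝ r_1 × r_2 = ((0)·(-2) - (0)·(-5.7016), (0)·(0) - (-3.7016)·(-2), (-3.7016)·(-5.7016) - (0)·(0)) ≈ (0, -7.4031, 21.1047).
  Rescale (multiply by -1 so the first nonzero entry is positive): u = (0, 7.4031, -21.1047).
  ||u|| = √((0)² + (7.4031)² + (-21.1047)²) = √(500.214) ≈ 22.3655,  v_1 = u/||u|| ≈ (0, 0.331, -0.9436) (||v_1|| = 1).

λ_1 = 9.7016,  λ_2 = 6,  λ_3 = 3.2984;  v_1 ≈ (0, 0.331, -0.9436)


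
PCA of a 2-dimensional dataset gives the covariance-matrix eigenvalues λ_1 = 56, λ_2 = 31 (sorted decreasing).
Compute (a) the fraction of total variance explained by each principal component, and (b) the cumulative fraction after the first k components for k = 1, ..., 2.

Step 1 — total variance = trace(Sigma) = Σ λ_i = 56 + 31 = 87.

Step 2 — fraction explained by component i = λ_i / Σ λ:
  PC1: 56/87 = 0.6437
  PC2: 31/87 = 0.3563

Step 3 — cumulative fraction after k components = (λ_1 + ... + λ_k) / Σ λ:
  k = 1: 56/87 = 0.6437
  k = 2: (56 + 31)/87 = 87/87 = 1

Summary (fraction, with percent):

explained: PC1 0.6437 (64.37%), PC2 0.3563 (35.63%);  cumulative: 0.6437, 1


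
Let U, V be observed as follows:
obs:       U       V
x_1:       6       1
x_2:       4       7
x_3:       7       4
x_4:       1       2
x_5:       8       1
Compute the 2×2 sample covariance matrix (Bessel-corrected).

Step 1 — column means:
  mean(U) = (6 + 4 + 7 + 1 + 8) / 5 = 26/5 = 5.2
  mean(V) = (1 + 7 + 4 + 2 + 1) / 5 = 15/5 = 3

Step 2 — sample covariance S[i,j] = (1/(n-1)) · Σ_k (x_{k,i} - mean_i) · (x_{k,j} - mean_j), with n-1 = 4.
  S[U,U] = ((0.8)·(0.8) + (-1.2)·(-1.2) + (1.8)·(1.8) + (-4.2)·(-4.2) + (2.8)·(2.8)) / 4 = 30.8/4 = 7.7
  S[U,V] = ((0.8)·(-2) + (-1.2)·(4) + (1.8)·(1) + (-4.2)·(-1) + (2.8)·(-2)) / 4 = -6/4 = -1.5
  S[V,V] = ((-2)·(-2) + (4)·(4) + (1)·(1) + (-1)·(-1) + (-2)·(-2)) / 4 = 26/4 = 6.5

S is symmetric (S[j,i] = S[i,j]). Assembling:

S = [[7.7, -1.5],
 [-1.5, 6.5]]


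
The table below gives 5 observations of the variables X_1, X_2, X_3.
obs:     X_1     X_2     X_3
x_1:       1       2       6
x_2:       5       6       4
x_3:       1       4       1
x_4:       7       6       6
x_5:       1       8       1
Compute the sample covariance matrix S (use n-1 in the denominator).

Step 1 — column means:
  mean(X_1) = (1 + 5 + 1 + 7 + 1) / 5 = 15/5 = 3
  mean(X_2) = (2 + 6 + 4 + 6 + 8) / 5 = 26/5 = 5.2
  mean(X_3) = (6 + 4 + 1 + 6 + 1) / 5 = 18/5 = 3.6

Step 2 — sample covariance S[i,j] = (1/(n-1)) · Σ_k (x_{k,i} - mean_i) · (x_{k,j} - mean_j), with n-1 = 4.
  S[X_1,X_1] = ((-2)·(-2) + (2)·(2) + (-2)·(-2) + (4)·(4) + (-2)·(-2)) / 4 = 32/4 = 8
  S[X_1,X_2] = ((-2)·(-3.2) + (2)·(0.8) + (-2)·(-1.2) + (4)·(0.8) + (-2)·(2.8)) / 4 = 8/4 = 2
  S[X_1,X_3] = ((-2)·(2.4) + (2)·(0.4) + (-2)·(-2.6) + (4)·(2.4) + (-2)·(-2.6)) / 4 = 16/4 = 4
  S[X_2,X_2] = ((-3.2)·(-3.2) + (0.8)·(0.8) + (-1.2)·(-1.2) + (0.8)·(0.8) + (2.8)·(2.8)) / 4 = 20.8/4 = 5.2
  S[X_2,X_3] = ((-3.2)·(2.4) + (0.8)·(0.4) + (-1.2)·(-2.6) + (0.8)·(2.4) + (2.8)·(-2.6)) / 4 = -9.6/4 = -2.4
  S[X_3,X_3] = ((2.4)·(2.4) + (0.4)·(0.4) + (-2.6)·(-2.6) + (2.4)·(2.4) + (-2.6)·(-2.6)) / 4 = 25.2/4 = 6.3

S is symmetric (S[j,i] = S[i,j]). Assembling:

S = [[8, 2, 4],
 [2, 5.2, -2.4],
 [4, -2.4, 6.3]]


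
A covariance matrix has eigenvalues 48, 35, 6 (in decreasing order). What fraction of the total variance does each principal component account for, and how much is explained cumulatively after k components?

Step 1 — total variance = trace(Sigma) = Σ λ_i = 48 + 35 + 6 = 89.

Step 2 — fraction explained by component i = λ_i / Σ λ:
  PC1: 48/89 = 0.5393
  PC2: 35/89 = 0.3933
  PC3: 6/89 = 0.0674

Step 3 — cumulative fraction after k components = (λ_1 + ... + λ_k) / Σ λ:
  k = 1: 48/89 = 0.5393
  k = 2: (48 + 35)/89 = 83/89 = 0.9326
  k = 3: (48 + 35 + 6)/89 = 89/89 = 1

Summary (fraction, with percent):

explained: PC1 0.5393 (53.93%), PC2 0.3933 (39.33%), PC3 0.0674 (6.74%);  cumulative: 0.5393, 0.9326, 1


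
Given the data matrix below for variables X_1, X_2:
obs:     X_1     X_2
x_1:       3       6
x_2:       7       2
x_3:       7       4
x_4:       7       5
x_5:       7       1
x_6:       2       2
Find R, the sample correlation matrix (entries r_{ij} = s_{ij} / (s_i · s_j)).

Step 1 — column means:
  mean(X_1) = (3 + 7 + 7 + 7 + 7 + 2) / 6 = 33/6 = 5.5
  mean(X_2) = (6 + 2 + 4 + 5 + 1 + 2) / 6 = 20/6 = 3.3333

Step 2 — sample variances and covariances s[i,j] = (1/(n-1)) · Σ_k (x_{k,i} - mean_i) · (x_{k,j} - mean_j), with n-1 = 5:
  s[X_1,X_1] = ((-2.5)·(-2.5) + (1.5)·(1.5) + (1.5)·(1.5) + (1.5)·(1.5) + (1.5)·(1.5) + (-3.5)·(-3.5)) / 5 = 27.5/5 = 5.5
  s[X_1,X_2] = ((-2.5)·(2.6667) + (1.5)·(-1.3333) + (1.5)·(0.6667) + (1.5)·(1.6667) + (1.5)·(-2.3333) + (-3.5)·(-1.3333)) / 5 = -4/5 = -0.8
  s[X_2,X_2] = ((2.6667)·(2.6667) + (-1.3333)·(-1.3333) + (0.6667)·(0.6667) + (1.6667)·(1.6667) + (-2.3333)·(-2.3333) + (-1.3333)·(-1.3333)) / 5 = 19.3333/5 = 3.8667
  Sample standard deviations s_i = √(s[i,i]):
  s(X_1) = √(5.5) = 2.3452
  s(X_2) = √(3.8667) = 1.9664

Step 3 — r_{ij} = s_{ij} / (s_i · s_j):
  r[X_1,X_1] = 1 (diagonal).
  r[X_1,X_2] = -0.8 / (2.3452 · 1.9664) = -0.8 / 4.6116 = -0.1735
  r[X_2,X_2] = 1 (diagonal).

R is symmetric with unit diagonal. Assembling:

R = [[1, -0.1735],
 [-0.1735, 1]]


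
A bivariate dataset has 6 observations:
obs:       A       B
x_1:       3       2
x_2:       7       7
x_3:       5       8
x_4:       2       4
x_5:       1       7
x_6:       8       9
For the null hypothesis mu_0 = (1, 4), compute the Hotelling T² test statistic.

Step 1 — sample mean vector:
  mean(A) = (3 + 7 + 5 + 2 + 1 + 8) / 6 = 26/6 = 4.3333
  mean(B) = (2 + 7 + 8 + 4 + 7 + 9) / 6 = 37/6 = 6.1667
  x̄ = (4.3333, 6.1667),  deviation x̄ - mu_0 = (4.3333, 6.1667) - (1, 4) = (3.3333, 2.1667).

Step 2 — sample covariance matrix, S[i,j] = (1/(n-1)) · Σ_k (x_{k,i} - mean_i) · (x_{k,j} - mean_j), divisor n-1 = 5:
  S[A,A] = ((-1.3333)·(-1.3333) + (2.6667)·(2.6667) + (0.6667)·(0.6667) + (-2.3333)·(-2.3333) + (-3.3333)·(-3.3333) + (3.6667)·(3.6667)) / 5 = 39.3333/5 = 7.8667
  S[A,B] = ((-1.3333)·(-4.1667) + (2.6667)·(0.8333) + (0.6667)·(1.8333) + (-2.3333)·(-2.1667) + (-3.3333)·(0.8333) + (3.6667)·(2.8333)) / 5 = 21.6667/5 = 4.3333
  S[B,B] = ((-4.1667)·(-4.1667) + (0.8333)·(0.8333) + (1.8333)·(1.8333) + (-2.1667)·(-2.1667) + (0.8333)·(0.8333) + (2.8333)·(2.8333)) / 5 = 34.8333/5 = 6.9667
  S = [[7.8667, 4.3333],
 [4.3333, 6.9667]].

Step 3 — invert S. det(S) = 7.8667·6.9667 - (4.3333)² = 36.0267.
  S^{-1} = (1/det) · [[d, -b], [-b, a]] = [[0.1934, -0.1203],
 [-0.1203, 0.2184]].

Step 4 — quadratic form (x̄ - mu_0)^T · S^{-1} · (x̄ - mu_0):
  S^{-1} · (x̄ - mu_0) = (0.384, 0.0722),
  (x̄ - mu_0)^T · [...] = (3.3333)·(0.384) + (2.1667)·(0.0722) = 1.4363.

Step 5 — scale by n: T² = 6 · 1.4363 = 8.6177.

T² ≈ 8.6177


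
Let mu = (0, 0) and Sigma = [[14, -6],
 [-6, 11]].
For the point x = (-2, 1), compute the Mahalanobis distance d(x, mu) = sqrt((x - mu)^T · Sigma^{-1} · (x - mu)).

Step 1 — centre the observation: (x - mu) = (-2, 1).

Step 2 — invert Sigma. det(Sigma) = 14·11 - (-6)² = 118.
  Sigma^{-1} = (1/det) · [[d, -b], [-b, a]] = [[0.0932, 0.0508],
 [0.0508, 0.1186]].

Step 3 — form the quadratic (x - mu)^T · Sigma^{-1} · (x - mu):
  Sigma^{-1} · (x - mu) = (-0.1356, 0.0169).
  (x - mu)^T · [Sigma^{-1} · (x - mu)] = (-2)·(-0.1356) + (1)·(0.0169) = 0.2881.

Step 4 — take square root: d = √(0.2881) ≈ 0.5368.

d(x, mu) = √(0.2881) ≈ 0.5368


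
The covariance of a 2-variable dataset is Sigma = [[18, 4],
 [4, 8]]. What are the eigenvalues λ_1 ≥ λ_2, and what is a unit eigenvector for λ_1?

Step 1 — characteristic polynomial of 2×2 Sigma:
  det(Sigma - λI) = λ² - trace · λ + det = 0.
  trace = 18 + 8 = 26, det = 18·8 - (4)² = 128.
Step 2 — discriminant:
  Δ = trace² - 4·det = 676 - 512 = 164.
Step 3 — eigenvalues:
  λ = (trace ± √Δ)/2 = (26 ± 12.8062)/2,
  λ_1 = 19.4031,  λ_2 = 6.5969.

Step 4 — unit eigenvector for λ_1: solve (Sigma - λ_1 I)v = 0. First row:
  (18 - 19.4031)·v_x + (4)·v_y = 0, i.e. (-1.4031)·v_x + (4)·v_y = 0,
  so v ∝ (b, λ_1 - a) = (4, 1.4031) = u.
  ||u|| = √((4)² + (1.4031)²) = √(17.9688) ≈ 4.239,
  v_1 = u/||u|| ≈ (0.9436, 0.331) (||v_1|| = 1).

λ_1 = 19.4031,  λ_2 = 6.5969;  v_1 ≈ (0.9436, 0.331)


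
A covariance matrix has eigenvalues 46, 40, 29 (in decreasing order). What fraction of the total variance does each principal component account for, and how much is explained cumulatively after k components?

Step 1 — total variance = trace(Sigma) = Σ λ_i = 46 + 40 + 29 = 115.

Step 2 — fraction explained by component i = λ_i / Σ λ:
  PC1: 46/115 = 0.4
  PC2: 40/115 = 0.3478
  PC3: 29/115 = 0.2522

Step 3 — cumulative fraction after k components = (λ_1 + ... + λ_k) / Σ λ:
  k = 1: 46/115 = 0.4
  k = 2: (46 + 40)/115 = 86/115 = 0.7478
  k = 3: (46 + 40 + 29)/115 = 115/115 = 1

Summary (fraction, with percent):

explained: PC1 0.4 (40%), PC2 0.3478 (34.78%), PC3 0.2522 (25.22%);  cumulative: 0.4, 0.7478, 1


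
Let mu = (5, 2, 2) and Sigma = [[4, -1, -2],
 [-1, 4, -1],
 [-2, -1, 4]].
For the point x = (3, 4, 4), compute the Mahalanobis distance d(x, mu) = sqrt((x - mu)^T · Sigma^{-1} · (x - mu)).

Step 1 — centre the observation: (x - mu) = (-2, 2, 2).

Step 2 — invert Sigma (cofactor / det for 3×3, or solve directly):
  Sigma^{-1} = [[0.4167, 0.1667, 0.25],
 [0.1667, 0.3333, 0.1667],
 [0.25, 0.1667, 0.4167]].

Step 3 — form the quadratic (x - mu)^T · Sigma^{-1} · (x - mu):
  Sigma^{-1} · (x - mu) = (0, 0.6667, 0.6667).
  (x - mu)^T · [Sigma^{-1} · (x - mu)] = (-2)·(0) + (2)·(0.6667) + (2)·(0.6667) = 2.6667.

Step 4 — take square root: d = √(2.6667) ≈ 1.633.

d(x, mu) = √(2.6667) ≈ 1.633


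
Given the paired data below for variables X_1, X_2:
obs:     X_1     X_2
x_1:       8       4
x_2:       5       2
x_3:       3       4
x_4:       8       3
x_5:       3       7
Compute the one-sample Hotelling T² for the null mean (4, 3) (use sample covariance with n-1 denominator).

Step 1 — sample mean vector:
  mean(X_1) = (8 + 5 + 3 + 8 + 3) / 5 = 27/5 = 5.4
  mean(X_2) = (4 + 2 + 4 + 3 + 7) / 5 = 20/5 = 4
  x̄ = (5.4, 4),  deviation x̄ - mu_0 = (5.4, 4) - (4, 3) = (1.4, 1).

Step 2 — sample covariance matrix, S[i,j] = (1/(n-1)) · Σ_k (x_{k,i} - mean_i) · (x_{k,j} - mean_j), divisor n-1 = 4:
  S[X_1,X_1] = ((2.6)·(2.6) + (-0.4)·(-0.4) + (-2.4)·(-2.4) + (2.6)·(2.6) + (-2.4)·(-2.4)) / 4 = 25.2/4 = 6.3
  S[X_1,X_2] = ((2.6)·(0) + (-0.4)·(-2) + (-2.4)·(0) + (2.6)·(-1) + (-2.4)·(3)) / 4 = -9/4 = -2.25
  S[X_2,X_2] = ((0)·(0) + (-2)·(-2) + (0)·(0) + (-1)·(-1) + (3)·(3)) / 4 = 14/4 = 3.5
  S = [[6.3, -2.25],
 [-2.25, 3.5]].

Step 3 — invert S. det(S) = 6.3·3.5 - (-2.25)² = 16.9875.
  S^{-1} = (1/det) · [[d, -b], [-b, a]] = [[0.206, 0.1325],
 [0.1325, 0.3709]].

Step 4 — quadratic form (x̄ - mu_0)^T · S^{-1} · (x̄ - mu_0):
  S^{-1} · (x̄ - mu_0) = (0.4209, 0.5563),
  (x̄ - mu_0)^T · [...] = (1.4)·(0.4209) + (1)·(0.5563) = 1.1455.

Step 5 — scale by n: T² = 5 · 1.1455 = 5.7277.

T² ≈ 5.7277


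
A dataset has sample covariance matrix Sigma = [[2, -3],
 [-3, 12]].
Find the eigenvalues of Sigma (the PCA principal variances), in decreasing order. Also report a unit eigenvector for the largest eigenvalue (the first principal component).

Step 1 — characteristic polynomial of 2×2 Sigma:
  det(Sigma - λI) = λ² - trace · λ + det = 0.
  trace = 2 + 12 = 14, det = 2·12 - (-3)² = 15.
Step 2 — discriminant:
  Δ = trace² - 4·det = 196 - 60 = 136.
Step 3 — eigenvalues:
  λ = (trace ± √Δ)/2 = (14 ± 11.6619)/2,
  λ_1 = 12.831,  λ_2 = 1.169.

Step 4 — unit eigenvector for λ_1: solve (Sigma - λ_1 I)v = 0. First row:
  (2 - 12.831)·v_x + (-3)·v_y = 0, i.e. (-10.831)·v_x + (-3)·v_y = 0,
  so v ∝ (b, λ_1 - a) = (-3, 10.831); multiply by -1 so the first entry is positive: u = (3, -10.831).
  ||u|| = √((3)² + (-10.831)²) = √(126.3095) ≈ 11.2388,
  v_1 = u/||u|| ≈ (0.2669, -0.9637) (||v_1|| = 1).

λ_1 = 12.831,  λ_2 = 1.169;  v_1 ≈ (0.2669, -0.9637)


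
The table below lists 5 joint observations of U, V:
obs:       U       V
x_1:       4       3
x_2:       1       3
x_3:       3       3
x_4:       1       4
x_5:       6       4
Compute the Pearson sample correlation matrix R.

Step 1 — column means:
  mean(U) = (4 + 1 + 3 + 1 + 6) / 5 = 15/5 = 3
  mean(V) = (3 + 3 + 3 + 4 + 4) / 5 = 17/5 = 3.4

Step 2 — sample variances and covariances s[i,j] = (1/(n-1)) · Σ_k (x_{k,i} - mean_i) · (x_{k,j} - mean_j), with n-1 = 4:
  s[U,U] = ((1)·(1) + (-2)·(-2) + (0)·(0) + (-2)·(-2) + (3)·(3)) / 4 = 18/4 = 4.5
  s[U,V] = ((1)·(-0.4) + (-2)·(-0.4) + (0)·(-0.4) + (-2)·(0.6) + (3)·(0.6)) / 4 = 1/4 = 0.25
  s[V,V] = ((-0.4)·(-0.4) + (-0.4)·(-0.4) + (-0.4)·(-0.4) + (0.6)·(0.6) + (0.6)·(0.6)) / 4 = 1.2/4 = 0.3
  Sample standard deviations s_i = √(s[i,i]):
  s(U) = √(4.5) = 2.1213
  s(V) = √(0.3) = 0.5477

Step 3 — r_{ij} = s_{ij} / (s_i · s_j):
  r[U,U] = 1 (diagonal).
  r[U,V] = 0.25 / (2.1213 · 0.5477) = 0.25 / 1.1619 = 0.2152
  r[V,V] = 1 (diagonal).

R is symmetric with unit diagonal. Assembling:

R = [[1, 0.2152],
 [0.2152, 1]]


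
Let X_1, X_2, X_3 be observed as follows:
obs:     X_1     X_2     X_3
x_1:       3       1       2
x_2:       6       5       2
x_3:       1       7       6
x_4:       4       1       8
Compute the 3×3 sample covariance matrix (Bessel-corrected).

Step 1 — column means:
  mean(X_1) = (3 + 6 + 1 + 4) / 4 = 14/4 = 3.5
  mean(X_2) = (1 + 5 + 7 + 1) / 4 = 14/4 = 3.5
  mean(X_3) = (2 + 2 + 6 + 8) / 4 = 18/4 = 4.5

Step 2 — sample covariance S[i,j] = (1/(n-1)) · Σ_k (x_{k,i} - mean_i) · (x_{k,j} - mean_j), with n-1 = 3.
  S[X_1,X_1] = ((-0.5)·(-0.5) + (2.5)·(2.5) + (-2.5)·(-2.5) + (0.5)·(0.5)) / 3 = 13/3 = 4.3333
  S[X_1,X_2] = ((-0.5)·(-2.5) + (2.5)·(1.5) + (-2.5)·(3.5) + (0.5)·(-2.5)) / 3 = -5/3 = -1.6667
  S[X_1,X_3] = ((-0.5)·(-2.5) + (2.5)·(-2.5) + (-2.5)·(1.5) + (0.5)·(3.5)) / 3 = -7/3 = -2.3333
  S[X_2,X_2] = ((-2.5)·(-2.5) + (1.5)·(1.5) + (3.5)·(3.5) + (-2.5)·(-2.5)) / 3 = 27/3 = 9
  S[X_2,X_3] = ((-2.5)·(-2.5) + (1.5)·(-2.5) + (3.5)·(1.5) + (-2.5)·(3.5)) / 3 = -1/3 = -0.3333
  S[X_3,X_3] = ((-2.5)·(-2.5) + (-2.5)·(-2.5) + (1.5)·(1.5) + (3.5)·(3.5)) / 3 = 27/3 = 9

S is symmetric (S[j,i] = S[i,j]). Assembling:

S = [[4.3333, -1.6667, -2.3333],
 [-1.6667, 9, -0.3333],
 [-2.3333, -0.3333, 9]]


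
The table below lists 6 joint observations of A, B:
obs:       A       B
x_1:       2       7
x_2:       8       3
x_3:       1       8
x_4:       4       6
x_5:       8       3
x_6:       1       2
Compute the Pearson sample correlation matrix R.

Step 1 — column means:
  mean(A) = (2 + 8 + 1 + 4 + 8 + 1) / 6 = 24/6 = 4
  mean(B) = (7 + 3 + 8 + 6 + 3 + 2) / 6 = 29/6 = 4.8333

Step 2 — sample variances and covariances s[i,j] = (1/(n-1)) · Σ_k (x_{k,i} - mean_i) · (x_{k,j} - mean_j), with n-1 = 5:
  s[A,A] = ((-2)·(-2) + (4)·(4) + (-3)·(-3) + (0)·(0) + (4)·(4) + (-3)·(-3)) / 5 = 54/5 = 10.8
  s[A,B] = ((-2)·(2.1667) + (4)·(-1.8333) + (-3)·(3.1667) + (0)·(1.1667) + (4)·(-1.8333) + (-3)·(-2.8333)) / 5 = -20/5 = -4
  s[B,B] = ((2.1667)·(2.1667) + (-1.8333)·(-1.8333) + (3.1667)·(3.1667) + (1.1667)·(1.1667) + (-1.8333)·(-1.8333) + (-2.8333)·(-2.8333)) / 5 = 30.8333/5 = 6.1667
  Sample standard deviations s_i = √(s[i,i]):
  s(A) = √(10.8) = 3.2863
  s(B) = √(6.1667) = 2.4833

Step 3 — r_{ij} = s_{ij} / (s_i · s_j):
  r[A,A] = 1 (diagonal).
  r[A,B] = -4 / (3.2863 · 2.4833) = -4 / 8.1609 = -0.4901
  r[B,B] = 1 (diagonal).

R is symmetric with unit diagonal. Assembling:

R = [[1, -0.4901],
 [-0.4901, 1]]


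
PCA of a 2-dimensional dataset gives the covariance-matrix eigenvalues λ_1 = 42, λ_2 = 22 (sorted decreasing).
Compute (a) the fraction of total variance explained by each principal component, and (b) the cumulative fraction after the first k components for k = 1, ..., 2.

Step 1 — total variance = trace(Sigma) = Σ λ_i = 42 + 22 = 64.

Step 2 — fraction explained by component i = λ_i / Σ λ:
  PC1: 42/64 = 0.6562
  PC2: 22/64 = 0.3438

Step 3 — cumulative fraction after k components = (λ_1 + ... + λ_k) / Σ λ:
  k = 1: 42/64 = 0.6562
  k = 2: (42 + 22)/64 = 64/64 = 1

Summary (fraction, with percent):

explained: PC1 0.6562 (65.62%), PC2 0.3438 (34.38%);  cumulative: 0.6562, 1


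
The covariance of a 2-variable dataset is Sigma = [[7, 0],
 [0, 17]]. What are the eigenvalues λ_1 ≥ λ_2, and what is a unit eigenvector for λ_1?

Step 1 — characteristic polynomial of 2×2 Sigma:
  det(Sigma - λI) = λ² - trace · λ + det = 0.
  trace = 7 + 17 = 24, det = 7·17 - (0)² = 119.
Step 2 — discriminant:
  Δ = trace² - 4·det = 576 - 476 = 100.
Step 3 — eigenvalues:
  λ = (trace ± √Δ)/2 = (24 ± 10)/2,
  λ_1 = 17,  λ_2 = 7.

Step 4 — unit eigenvector for λ_1: Sigma is diagonal, so its eigenvectors are the coordinate axes. λ_1 = 17 is the diagonal entry on the second coordinate axis, hence
  v_1 = (0, 1) (||v_1|| = 1).

λ_1 = 17,  λ_2 = 7;  v_1 ≈ (0, 1)


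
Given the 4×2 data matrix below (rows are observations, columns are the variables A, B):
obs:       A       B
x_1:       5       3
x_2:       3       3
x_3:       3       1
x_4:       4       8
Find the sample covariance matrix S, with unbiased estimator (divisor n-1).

Step 1 — column means:
  mean(A) = (5 + 3 + 3 + 4) / 4 = 15/4 = 3.75
  mean(B) = (3 + 3 + 1 + 8) / 4 = 15/4 = 3.75

Step 2 — sample covariance S[i,j] = (1/(n-1)) · Σ_k (x_{k,i} - mean_i) · (x_{k,j} - mean_j), with n-1 = 3.
  S[A,A] = ((1.25)·(1.25) + (-0.75)·(-0.75) + (-0.75)·(-0.75) + (0.25)·(0.25)) / 3 = 2.75/3 = 0.9167
  S[A,B] = ((1.25)·(-0.75) + (-0.75)·(-0.75) + (-0.75)·(-2.75) + (0.25)·(4.25)) / 3 = 2.75/3 = 0.9167
  S[B,B] = ((-0.75)·(-0.75) + (-0.75)·(-0.75) + (-2.75)·(-2.75) + (4.25)·(4.25)) / 3 = 26.75/3 = 8.9167

S is symmetric (S[j,i] = S[i,j]). Assembling:

S = [[0.9167, 0.9167],
 [0.9167, 8.9167]]


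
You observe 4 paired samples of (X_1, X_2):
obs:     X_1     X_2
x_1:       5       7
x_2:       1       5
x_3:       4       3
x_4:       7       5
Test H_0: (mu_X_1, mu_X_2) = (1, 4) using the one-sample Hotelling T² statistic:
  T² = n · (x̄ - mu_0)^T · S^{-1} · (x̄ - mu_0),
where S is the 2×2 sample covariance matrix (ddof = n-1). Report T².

Step 1 — sample mean vector:
  mean(X_1) = (5 + 1 + 4 + 7) / 4 = 17/4 = 4.25
  mean(X_2) = (7 + 5 + 3 + 5) / 4 = 20/4 = 5
  x̄ = (4.25, 5),  deviation x̄ - mu_0 = (4.25, 5) - (1, 4) = (3.25, 1).

Step 2 — sample covariance matrix, S[i,j] = (1/(n-1)) · Σ_k (x_{k,i} - mean_i) · (x_{k,j} - mean_j), divisor n-1 = 3:
  S[X_1,X_1] = ((0.75)·(0.75) + (-3.25)·(-3.25) + (-0.25)·(-0.25) + (2.75)·(2.75)) / 3 = 18.75/3 = 6.25
  S[X_1,X_2] = ((0.75)·(2) + (-3.25)·(0) + (-0.25)·(-2) + (2.75)·(0)) / 3 = 2/3 = 0.6667
  S[X_2,X_2] = ((2)·(2) + (0)·(0) + (-2)·(-2) + (0)·(0)) / 3 = 8/3 = 2.6667
  S = [[6.25, 0.6667],
 [0.6667, 2.6667]].

Step 3 — invert S. det(S) = 6.25·2.6667 - (0.6667)² = 16.2222.
  S^{-1} = (1/det) · [[d, -b], [-b, a]] = [[0.1644, -0.0411],
 [-0.0411, 0.3853]].

Step 4 — quadratic form (x̄ - mu_0)^T · S^{-1} · (x̄ - mu_0):
  S^{-1} · (x̄ - mu_0) = (0.4932, 0.2517),
  (x̄ - mu_0)^T · [...] = (3.25)·(0.4932) + (1)·(0.2517) = 1.8545.

Step 5 — scale by n: T² = 4 · 1.8545 = 7.4178.

T² ≈ 7.4178


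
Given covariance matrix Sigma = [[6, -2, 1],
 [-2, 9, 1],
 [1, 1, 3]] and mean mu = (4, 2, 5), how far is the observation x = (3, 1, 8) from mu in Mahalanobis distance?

Step 1 — centre the observation: (x - mu) = (-1, -1, 3).

Step 2 — invert Sigma (cofactor / det for 3×3, or solve directly):
  Sigma^{-1} = [[0.1985, 0.0534, -0.084],
 [0.0534, 0.1298, -0.0611],
 [-0.084, -0.0611, 0.3817]].

Step 3 — form the quadratic (x - mu)^T · Sigma^{-1} · (x - mu):
  Sigma^{-1} · (x - mu) = (-0.5038, -0.3664, 1.2901).
  (x - mu)^T · [Sigma^{-1} · (x - mu)] = (-1)·(-0.5038) + (-1)·(-0.3664) + (3)·(1.2901) = 4.7405.

Step 4 — take square root: d = √(4.7405) ≈ 2.1773.

d(x, mu) = √(4.7405) ≈ 2.1773


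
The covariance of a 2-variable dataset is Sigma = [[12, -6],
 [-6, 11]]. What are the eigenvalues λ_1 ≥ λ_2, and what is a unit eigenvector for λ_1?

Step 1 — characteristic polynomial of 2×2 Sigma:
  det(Sigma - λI) = λ² - trace · λ + det = 0.
  trace = 12 + 11 = 23, det = 12·11 - (-6)² = 96.
Step 2 — discriminant:
  Δ = trace² - 4·det = 529 - 384 = 145.
Step 3 — eigenvalues:
  λ = (trace ± √Δ)/2 = (23 ± 12.0416)/2,
  λ_1 = 17.5208,  λ_2 = 5.4792.

Step 4 — unit eigenvector for λ_1: solve (Sigma - λ_1 I)v = 0. First row:
  (12 - 17.5208)·v_x + (-6)·v_y = 0, i.e. (-5.5208)·v_x + (-6)·v_y = 0,
  so v ∝ (b, λ_1 - a) = (-6, 5.5208); multiply by -1 so the first entry is positive: u = (6, -5.5208).
  ||u|| = √((6)² + (-5.5208)²) = √(66.4792) ≈ 8.1535,
  v_1 = u/||u|| ≈ (0.7359, -0.6771) (||v_1|| = 1).

λ_1 = 17.5208,  λ_2 = 5.4792;  v_1 ≈ (0.7359, -0.6771)


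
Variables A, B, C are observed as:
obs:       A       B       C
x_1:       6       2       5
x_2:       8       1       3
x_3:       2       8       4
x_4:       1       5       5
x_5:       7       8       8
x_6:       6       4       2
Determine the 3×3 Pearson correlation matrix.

Step 1 — column means:
  mean(A) = (6 + 8 + 2 + 1 + 7 + 6) / 6 = 30/6 = 5
  mean(B) = (2 + 1 + 8 + 5 + 8 + 4) / 6 = 28/6 = 4.6667
  mean(C) = (5 + 3 + 4 + 5 + 8 + 2) / 6 = 27/6 = 4.5

Step 2 — sample variances and covariances s[i,j] = (1/(n-1)) · Σ_k (x_{k,i} - mean_i) · (x_{k,j} - mean_j), with n-1 = 5:
  s[A,A] = ((1)·(1) + (3)·(3) + (-3)·(-3) + (-4)·(-4) + (2)·(2) + (1)·(1)) / 5 = 40/5 = 8
  s[A,B] = ((1)·(-2.6667) + (3)·(-3.6667) + (-3)·(3.3333) + (-4)·(0.3333) + (2)·(3.3333) + (1)·(-0.6667)) / 5 = -19/5 = -3.8
  s[A,C] = ((1)·(0.5) + (3)·(-1.5) + (-3)·(-0.5) + (-4)·(0.5) + (2)·(3.5) + (1)·(-2.5)) / 5 = 0/5 = 0
  s[B,B] = ((-2.6667)·(-2.6667) + (-3.6667)·(-3.6667) + (3.3333)·(3.3333) + (0.3333)·(0.3333) + (3.3333)·(3.3333) + (-0.6667)·(-0.6667)) / 5 = 43.3333/5 = 8.6667
  s[B,C] = ((-2.6667)·(0.5) + (-3.6667)·(-1.5) + (3.3333)·(-0.5) + (0.3333)·(0.5) + (3.3333)·(3.5) + (-0.6667)·(-2.5)) / 5 = 16/5 = 3.2
  s[C,C] = ((0.5)·(0.5) + (-1.5)·(-1.5) + (-0.5)·(-0.5) + (0.5)·(0.5) + (3.5)·(3.5) + (-2.5)·(-2.5)) / 5 = 21.5/5 = 4.3
  Sample standard deviations s_i = √(s[i,i]):
  s(A) = √(8) = 2.8284
  s(B) = √(8.6667) = 2.9439
  s(C) = √(4.3) = 2.0736

Step 3 — r_{ij} = s_{ij} / (s_i · s_j):
  r[A,A] = 1 (diagonal).
  r[A,B] = -3.8 / (2.8284 · 2.9439) = -3.8 / 8.3267 = -0.4564
  r[A,C] = 0 / (2.8284 · 2.0736) = 0 / 5.8652 = 0
  r[B,B] = 1 (diagonal).
  r[B,C] = 3.2 / (2.9439 · 2.0736) = 3.2 / 6.1046 = 0.5242
  r[C,C] = 1 (diagonal).

R is symmetric with unit diagonal. Assembling:

R = [[1, -0.4564, 0],
 [-0.4564, 1, 0.5242],
 [0, 0.5242, 1]]


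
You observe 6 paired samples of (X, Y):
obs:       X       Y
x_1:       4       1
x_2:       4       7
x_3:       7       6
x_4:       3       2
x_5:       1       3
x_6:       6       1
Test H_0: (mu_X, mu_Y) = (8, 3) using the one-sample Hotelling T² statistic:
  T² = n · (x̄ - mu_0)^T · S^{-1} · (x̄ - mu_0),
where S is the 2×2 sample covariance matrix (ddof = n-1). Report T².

Step 1 — sample mean vector:
  mean(X) = (4 + 4 + 7 + 3 + 1 + 6) / 6 = 25/6 = 4.1667
  mean(Y) = (1 + 7 + 6 + 2 + 3 + 1) / 6 = 20/6 = 3.3333
  x̄ = (4.1667, 3.3333),  deviation x̄ - mu_0 = (4.1667, 3.3333) - (8, 3) = (-3.8333, 0.3333).

Step 2 — sample covariance matrix, S[i,j] = (1/(n-1)) · Σ_k (x_{k,i} - mean_i) · (x_{k,j} - mean_j), divisor n-1 = 5:
  S[X,X] = ((-0.1667)·(-0.1667) + (-0.1667)·(-0.1667) + (2.8333)·(2.8333) + (-1.1667)·(-1.1667) + (-3.1667)·(-3.1667) + (1.8333)·(1.8333)) / 5 = 22.8333/5 = 4.5667
  S[X,Y] = ((-0.1667)·(-2.3333) + (-0.1667)·(3.6667) + (2.8333)·(2.6667) + (-1.1667)·(-1.3333) + (-3.1667)·(-0.3333) + (1.8333)·(-2.3333)) / 5 = 5.6667/5 = 1.1333
  S[Y,Y] = ((-2.3333)·(-2.3333) + (3.6667)·(3.6667) + (2.6667)·(2.6667) + (-1.3333)·(-1.3333) + (-0.3333)·(-0.3333) + (-2.3333)·(-2.3333)) / 5 = 33.3333/5 = 6.6667
  S = [[4.5667, 1.1333],
 [1.1333, 6.6667]].

Step 3 — invert S. det(S) = 4.5667·6.6667 - (1.1333)² = 29.16.
  S^{-1} = (1/det) · [[d, -b], [-b, a]] = [[0.2286, -0.0389],
 [-0.0389, 0.1566]].

Step 4 — quadratic form (x̄ - mu_0)^T · S^{-1} · (x̄ - mu_0):
  S^{-1} · (x̄ - mu_0) = (-0.8893, 0.2012),
  (x̄ - mu_0)^T · [...] = (-3.8333)·(-0.8893) + (0.3333)·(0.2012) = 3.4762.

Step 5 — scale by n: T² = 6 · 3.4762 = 20.8573.

T² ≈ 20.8573


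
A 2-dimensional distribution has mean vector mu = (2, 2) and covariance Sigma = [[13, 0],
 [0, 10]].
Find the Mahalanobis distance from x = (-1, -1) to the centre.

Step 1 — centre the observation: (x - mu) = (-3, -3).

Step 2 — invert Sigma. det(Sigma) = 13·10 - (0)² = 130.
  Sigma^{-1} = (1/det) · [[d, -b], [-b, a]] = [[0.0769, 0],
 [0, 0.1]].

Step 3 — form the quadratic (x - mu)^T · Sigma^{-1} · (x - mu):
  Sigma^{-1} · (x - mu) = (-0.2308, -0.3).
  (x - mu)^T · [Sigma^{-1} · (x - mu)] = (-3)·(-0.2308) + (-3)·(-0.3) = 1.5923.

Step 4 — take square root: d = √(1.5923) ≈ 1.2619.

d(x, mu) = √(1.5923) ≈ 1.2619


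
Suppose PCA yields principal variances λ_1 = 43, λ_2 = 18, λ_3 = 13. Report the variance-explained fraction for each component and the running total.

Step 1 — total variance = trace(Sigma) = Σ λ_i = 43 + 18 + 13 = 74.

Step 2 — fraction explained by component i = λ_i / Σ λ:
  PC1: 43/74 = 0.5811
  PC2: 18/74 = 0.2432
  PC3: 13/74 = 0.1757

Step 3 — cumulative fraction after k components = (λ_1 + ... + λ_k) / Σ λ:
  k = 1: 43/74 = 0.5811
  k = 2: (43 + 18)/74 = 61/74 = 0.8243
  k = 3: (43 + 18 + 13)/74 = 74/74 = 1

Summary (fraction, with percent):

explained: PC1 0.5811 (58.11%), PC2 0.2432 (24.32%), PC3 0.1757 (17.57%);  cumulative: 0.5811, 0.8243, 1


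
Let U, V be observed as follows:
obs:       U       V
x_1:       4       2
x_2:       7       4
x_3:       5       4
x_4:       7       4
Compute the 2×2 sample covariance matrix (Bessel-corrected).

Step 1 — column means:
  mean(U) = (4 + 7 + 5 + 7) / 4 = 23/4 = 5.75
  mean(V) = (2 + 4 + 4 + 4) / 4 = 14/4 = 3.5

Step 2 — sample covariance S[i,j] = (1/(n-1)) · Σ_k (x_{k,i} - mean_i) · (x_{k,j} - mean_j), with n-1 = 3.
  S[U,U] = ((-1.75)·(-1.75) + (1.25)·(1.25) + (-0.75)·(-0.75) + (1.25)·(1.25)) / 3 = 6.75/3 = 2.25
  S[U,V] = ((-1.75)·(-1.5) + (1.25)·(0.5) + (-0.75)·(0.5) + (1.25)·(0.5)) / 3 = 3.5/3 = 1.1667
  S[V,V] = ((-1.5)·(-1.5) + (0.5)·(0.5) + (0.5)·(0.5) + (0.5)·(0.5)) / 3 = 3/3 = 1

S is symmetric (S[j,i] = S[i,j]). Assembling:

S = [[2.25, 1.1667],
 [1.1667, 1]]


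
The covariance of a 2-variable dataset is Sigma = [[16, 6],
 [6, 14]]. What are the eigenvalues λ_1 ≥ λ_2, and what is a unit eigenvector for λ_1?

Step 1 — characteristic polynomial of 2×2 Sigma:
  det(Sigma - λI) = λ² - trace · λ + det = 0.
  trace = 16 + 14 = 30, det = 16·14 - (6)² = 188.
Step 2 — discriminant:
  Δ = trace² - 4·det = 900 - 752 = 148.
Step 3 — eigenvalues:
  λ = (trace ± √Δ)/2 = (30 ± 12.1655)/2,
  λ_1 = 21.0828,  λ_2 = 8.9172.

Step 4 — unit eigenvector for λ_1: solve (Sigma - λ_1 I)v = 0. First row:
  (16 - 21.0828)·v_x + (6)·v_y = 0, i.e. (-5.0828)·v_x + (6)·v_y = 0,
  so v ∝ (b, λ_1 - a) = (6, 5.0828) = u.
  ||u|| = √((6)² + (5.0828)²) = √(61.8345) ≈ 7.8635,
  v_1 = u/||u|| ≈ (0.763, 0.6464) (||v_1|| = 1).

λ_1 = 21.0828,  λ_2 = 8.9172;  v_1 ≈ (0.763, 0.6464)


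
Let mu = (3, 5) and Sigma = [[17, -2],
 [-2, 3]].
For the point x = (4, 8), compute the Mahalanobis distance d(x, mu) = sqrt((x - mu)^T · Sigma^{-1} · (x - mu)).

Step 1 — centre the observation: (x - mu) = (1, 3).

Step 2 — invert Sigma. det(Sigma) = 17·3 - (-2)² = 47.
  Sigma^{-1} = (1/det) · [[d, -b], [-b, a]] = [[0.0638, 0.0426],
 [0.0426, 0.3617]].

Step 3 — form the quadratic (x - mu)^T · Sigma^{-1} · (x - mu):
  Sigma^{-1} · (x - mu) = (0.1915, 1.1277).
  (x - mu)^T · [Sigma^{-1} · (x - mu)] = (1)·(0.1915) + (3)·(1.1277) = 3.5745.

Step 4 — take square root: d = √(3.5745) ≈ 1.8906.

d(x, mu) = √(3.5745) ≈ 1.8906


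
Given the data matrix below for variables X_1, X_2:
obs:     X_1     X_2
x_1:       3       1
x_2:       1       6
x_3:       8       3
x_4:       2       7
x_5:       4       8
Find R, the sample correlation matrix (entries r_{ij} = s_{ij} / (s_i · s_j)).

Step 1 — column means:
  mean(X_1) = (3 + 1 + 8 + 2 + 4) / 5 = 18/5 = 3.6
  mean(X_2) = (1 + 6 + 3 + 7 + 8) / 5 = 25/5 = 5

Step 2 — sample variances and covariances s[i,j] = (1/(n-1)) · Σ_k (x_{k,i} - mean_i) · (x_{k,j} - mean_j), with n-1 = 4:
  s[X_1,X_1] = ((-0.6)·(-0.6) + (-2.6)·(-2.6) + (4.4)·(4.4) + (-1.6)·(-1.6) + (0.4)·(0.4)) / 4 = 29.2/4 = 7.3
  s[X_1,X_2] = ((-0.6)·(-4) + (-2.6)·(1) + (4.4)·(-2) + (-1.6)·(2) + (0.4)·(3)) / 4 = -11/4 = -2.75
  s[X_2,X_2] = ((-4)·(-4) + (1)·(1) + (-2)·(-2) + (2)·(2) + (3)·(3)) / 4 = 34/4 = 8.5
  Sample standard deviations s_i = √(s[i,i]):
  s(X_1) = √(7.3) = 2.7019
  s(X_2) = √(8.5) = 2.9155

Step 3 — r_{ij} = s_{ij} / (s_i · s_j):
  r[X_1,X_1] = 1 (diagonal).
  r[X_1,X_2] = -2.75 / (2.7019 · 2.9155) = -2.75 / 7.8772 = -0.3491
  r[X_2,X_2] = 1 (diagonal).

R is symmetric with unit diagonal. Assembling:

R = [[1, -0.3491],
 [-0.3491, 1]]


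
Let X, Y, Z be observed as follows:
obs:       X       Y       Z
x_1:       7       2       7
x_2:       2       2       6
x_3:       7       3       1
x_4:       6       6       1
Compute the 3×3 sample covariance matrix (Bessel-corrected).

Step 1 — column means:
  mean(X) = (7 + 2 + 7 + 6) / 4 = 22/4 = 5.5
  mean(Y) = (2 + 2 + 3 + 6) / 4 = 13/4 = 3.25
  mean(Z) = (7 + 6 + 1 + 1) / 4 = 15/4 = 3.75

Step 2 — sample covariance S[i,j] = (1/(n-1)) · Σ_k (x_{k,i} - mean_i) · (x_{k,j} - mean_j), with n-1 = 3.
  S[X,X] = ((1.5)·(1.5) + (-3.5)·(-3.5) + (1.5)·(1.5) + (0.5)·(0.5)) / 3 = 17/3 = 5.6667
  S[X,Y] = ((1.5)·(-1.25) + (-3.5)·(-1.25) + (1.5)·(-0.25) + (0.5)·(2.75)) / 3 = 3.5/3 = 1.1667
  S[X,Z] = ((1.5)·(3.25) + (-3.5)·(2.25) + (1.5)·(-2.75) + (0.5)·(-2.75)) / 3 = -8.5/3 = -2.8333
  S[Y,Y] = ((-1.25)·(-1.25) + (-1.25)·(-1.25) + (-0.25)·(-0.25) + (2.75)·(2.75)) / 3 = 10.75/3 = 3.5833
  S[Y,Z] = ((-1.25)·(3.25) + (-1.25)·(2.25) + (-0.25)·(-2.75) + (2.75)·(-2.75)) / 3 = -13.75/3 = -4.5833
  S[Z,Z] = ((3.25)·(3.25) + (2.25)·(2.25) + (-2.75)·(-2.75) + (-2.75)·(-2.75)) / 3 = 30.75/3 = 10.25

S is symmetric (S[j,i] = S[i,j]). Assembling:

S = [[5.6667, 1.1667, -2.8333],
 [1.1667, 3.5833, -4.5833],
 [-2.8333, -4.5833, 10.25]]


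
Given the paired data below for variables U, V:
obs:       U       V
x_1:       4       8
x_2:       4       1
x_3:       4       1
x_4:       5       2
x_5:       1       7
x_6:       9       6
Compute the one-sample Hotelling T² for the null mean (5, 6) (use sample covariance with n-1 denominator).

Step 1 — sample mean vector:
  mean(U) = (4 + 4 + 4 + 5 + 1 + 9) / 6 = 27/6 = 4.5
  mean(V) = (8 + 1 + 1 + 2 + 7 + 6) / 6 = 25/6 = 4.1667
  x̄ = (4.5, 4.1667),  deviation x̄ - mu_0 = (4.5, 4.1667) - (5, 6) = (-0.5, -1.8333).

Step 2 — sample covariance matrix, S[i,j] = (1/(n-1)) · Σ_k (x_{k,i} - mean_i) · (x_{k,j} - mean_j), divisor n-1 = 5:
  S[U,U] = ((-0.5)·(-0.5) + (-0.5)·(-0.5) + (-0.5)·(-0.5) + (0.5)·(0.5) + (-3.5)·(-3.5) + (4.5)·(4.5)) / 5 = 33.5/5 = 6.7
  S[U,V] = ((-0.5)·(3.8333) + (-0.5)·(-3.1667) + (-0.5)·(-3.1667) + (0.5)·(-2.1667) + (-3.5)·(2.8333) + (4.5)·(1.8333)) / 5 = -1.5/5 = -0.3
  S[V,V] = ((3.8333)·(3.8333) + (-3.1667)·(-3.1667) + (-3.1667)·(-3.1667) + (-2.1667)·(-2.1667) + (2.8333)·(2.8333) + (1.8333)·(1.8333)) / 5 = 50.8333/5 = 10.1667
  S = [[6.7, -0.3],
 [-0.3, 10.1667]].

Step 3 — invert S. det(S) = 6.7·10.1667 - (-0.3)² = 68.0267.
  S^{-1} = (1/det) · [[d, -b], [-b, a]] = [[0.1495, 0.0044],
 [0.0044, 0.0985]].

Step 4 — quadratic form (x̄ - mu_0)^T · S^{-1} · (x̄ - mu_0):
  S^{-1} · (x̄ - mu_0) = (-0.0828, -0.1828),
  (x̄ - mu_0)^T · [...] = (-0.5)·(-0.0828) + (-1.8333)·(-0.1828) = 0.3765.

Step 5 — scale by n: T² = 6 · 0.3765 = 2.2589.

T² ≈ 2.2589


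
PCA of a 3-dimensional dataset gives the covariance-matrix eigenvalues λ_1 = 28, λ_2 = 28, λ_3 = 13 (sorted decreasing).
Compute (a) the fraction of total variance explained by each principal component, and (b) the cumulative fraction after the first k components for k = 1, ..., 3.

Step 1 — total variance = trace(Sigma) = Σ λ_i = 28 + 28 + 13 = 69.

Step 2 — fraction explained by component i = λ_i / Σ λ:
  PC1: 28/69 = 0.4058
  PC2: 28/69 = 0.4058
  PC3: 13/69 = 0.1884

Step 3 — cumulative fraction after k components = (λ_1 + ... + λ_k) / Σ λ:
  k = 1: 28/69 = 0.4058
  k = 2: (28 + 28)/69 = 56/69 = 0.8116
  k = 3: (28 + 28 + 13)/69 = 69/69 = 1

Summary (fraction, with percent):

explained: PC1 0.4058 (40.58%), PC2 0.4058 (40.58%), PC3 0.1884 (18.84%);  cumulative: 0.4058, 0.8116, 1


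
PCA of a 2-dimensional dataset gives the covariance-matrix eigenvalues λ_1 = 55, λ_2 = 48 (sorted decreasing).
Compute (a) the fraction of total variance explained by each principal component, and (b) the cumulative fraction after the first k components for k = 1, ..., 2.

Step 1 — total variance = trace(Sigma) = Σ λ_i = 55 + 48 = 103.

Step 2 — fraction explained by component i = λ_i / Σ λ:
  PC1: 55/103 = 0.534
  PC2: 48/103 = 0.466

Step 3 — cumulative fraction after k components = (λ_1 + ... + λ_k) / Σ λ:
  k = 1: 55/103 = 0.534
  k = 2: (55 + 48)/103 = 103/103 = 1

Summary (fraction, with percent):

explained: PC1 0.534 (53.4%), PC2 0.466 (46.6%);  cumulative: 0.534, 1
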